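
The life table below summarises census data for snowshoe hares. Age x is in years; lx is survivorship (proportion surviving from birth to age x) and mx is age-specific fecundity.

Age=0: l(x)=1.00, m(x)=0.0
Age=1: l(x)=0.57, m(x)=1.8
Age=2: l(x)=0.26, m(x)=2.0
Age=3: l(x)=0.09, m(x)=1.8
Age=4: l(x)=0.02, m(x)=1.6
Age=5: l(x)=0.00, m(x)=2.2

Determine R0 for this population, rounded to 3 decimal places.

lx·mx by age: 0, 1.026, 0.52, 0.162, 0.032, 0
R0 = Σ lx·mx = 1.74 → 1.740

1.740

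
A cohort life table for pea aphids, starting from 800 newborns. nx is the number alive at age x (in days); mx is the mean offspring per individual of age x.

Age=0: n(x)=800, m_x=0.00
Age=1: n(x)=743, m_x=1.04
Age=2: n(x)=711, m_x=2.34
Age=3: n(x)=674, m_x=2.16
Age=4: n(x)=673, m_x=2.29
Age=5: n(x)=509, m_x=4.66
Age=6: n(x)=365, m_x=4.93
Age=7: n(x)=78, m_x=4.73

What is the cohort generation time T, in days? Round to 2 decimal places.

4.00

lx = nx/n0 = nx/800: 1, 0.92875, 0.88875, 0.8425, 0.84125, 0.63625, 0.45625, 0.0975
lx·mx: 0, 0.9659…, 2.079675…, 1.8198, 1.926463…, 2.964925…, 2.249313…, 0.461175 → R0 = 12.46725…
x·lx·mx: 0, 0.9659…, 4.15935…, 5.4594, 7.70585…, 14.824625…, 13.495875…, 3.228225 → Σ = 49.839225…
T = 49.839225… / 12.46725… = 3.997612… → 4.00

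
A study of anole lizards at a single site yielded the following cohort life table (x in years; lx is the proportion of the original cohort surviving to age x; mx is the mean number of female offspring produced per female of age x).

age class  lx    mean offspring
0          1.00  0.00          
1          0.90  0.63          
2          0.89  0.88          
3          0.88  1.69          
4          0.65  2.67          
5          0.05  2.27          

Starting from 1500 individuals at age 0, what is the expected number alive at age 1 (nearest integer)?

1350

Expected survivors = N0 · l_1 = 1500 × 0.90 = 1350 → 1350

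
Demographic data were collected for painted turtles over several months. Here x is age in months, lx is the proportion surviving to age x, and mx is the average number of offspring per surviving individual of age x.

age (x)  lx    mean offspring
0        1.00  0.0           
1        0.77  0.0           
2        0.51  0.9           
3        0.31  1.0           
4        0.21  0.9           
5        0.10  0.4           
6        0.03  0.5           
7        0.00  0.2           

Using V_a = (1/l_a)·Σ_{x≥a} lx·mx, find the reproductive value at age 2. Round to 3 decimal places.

lx·mx for x ≥ 2: 0.459, 0.31, 0.189, 0.04, 0.015, 0 → sum = 1.013
V_2 = 1.013 / l_2 = 1.013 / 0.51 = 1.986275… → 1.986

1.986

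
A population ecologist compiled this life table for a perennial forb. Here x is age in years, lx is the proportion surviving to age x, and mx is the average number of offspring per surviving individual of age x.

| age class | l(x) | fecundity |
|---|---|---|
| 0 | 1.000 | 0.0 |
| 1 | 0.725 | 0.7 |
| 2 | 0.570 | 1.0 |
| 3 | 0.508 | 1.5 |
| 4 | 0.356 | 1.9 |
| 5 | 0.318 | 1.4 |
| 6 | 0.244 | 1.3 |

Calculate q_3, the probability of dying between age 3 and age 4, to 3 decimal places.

0.299

q_3 = (l_3 − l_4) / l_3 = (0.508 − 0.356) / 0.508
     = 0.152 / 0.508 = 0.299213… → 0.299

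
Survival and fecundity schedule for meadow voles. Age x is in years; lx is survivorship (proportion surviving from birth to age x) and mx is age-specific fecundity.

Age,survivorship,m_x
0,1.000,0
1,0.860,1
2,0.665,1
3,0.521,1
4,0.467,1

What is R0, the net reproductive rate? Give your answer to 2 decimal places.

lx·mx by age: 0, 0.86, 0.665, 0.521, 0.467
R0 = Σ lx·mx = 2.513 → 2.51

2.51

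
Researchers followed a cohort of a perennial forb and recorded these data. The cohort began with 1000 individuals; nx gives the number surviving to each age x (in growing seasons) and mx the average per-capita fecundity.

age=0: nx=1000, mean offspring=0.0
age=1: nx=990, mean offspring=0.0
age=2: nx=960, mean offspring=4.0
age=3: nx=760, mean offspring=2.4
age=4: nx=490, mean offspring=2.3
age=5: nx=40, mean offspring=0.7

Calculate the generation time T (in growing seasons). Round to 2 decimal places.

lx = nx/n0 = nx/1000: 1, 0.99, 0.96, 0.76, 0.49, 0.04
lx·mx: 0, 0, 3.84, 1.824, 1.127, 0.028 → R0 = 6.819
x·lx·mx: 0, 0, 7.68, 5.472, 4.508, 0.14 → Σ = 17.8
T = 17.8 / 6.819 = 2.610353… → 2.61

2.61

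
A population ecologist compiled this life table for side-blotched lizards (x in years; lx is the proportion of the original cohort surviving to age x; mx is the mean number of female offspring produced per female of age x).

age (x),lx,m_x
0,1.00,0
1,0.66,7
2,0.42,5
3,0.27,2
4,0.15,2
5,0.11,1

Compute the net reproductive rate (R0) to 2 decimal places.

7.67

lx·mx by age: 0, 4.62, 2.1, 0.54, 0.3, 0.11
R0 = Σ lx·mx = 7.67 → 7.67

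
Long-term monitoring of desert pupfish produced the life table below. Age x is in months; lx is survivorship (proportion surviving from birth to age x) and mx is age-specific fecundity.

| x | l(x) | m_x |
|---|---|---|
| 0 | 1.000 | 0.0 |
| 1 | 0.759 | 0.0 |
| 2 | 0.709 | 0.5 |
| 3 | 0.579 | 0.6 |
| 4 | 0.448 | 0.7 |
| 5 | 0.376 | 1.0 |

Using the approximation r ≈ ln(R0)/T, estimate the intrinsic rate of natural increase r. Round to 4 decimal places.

R0 = Σ lx·mx = 0 + 0 + 0.3545 + 0.3474 + 0.3136 + 0.376 = 1.3915
Σ x·lx·mx = 4.8856; T = 4.8856/1.3915 = 3.51103…
r ≈ ln(R0)/T = ln(1.3915)/3.51103… = 0.094098… → 0.0941

0.0941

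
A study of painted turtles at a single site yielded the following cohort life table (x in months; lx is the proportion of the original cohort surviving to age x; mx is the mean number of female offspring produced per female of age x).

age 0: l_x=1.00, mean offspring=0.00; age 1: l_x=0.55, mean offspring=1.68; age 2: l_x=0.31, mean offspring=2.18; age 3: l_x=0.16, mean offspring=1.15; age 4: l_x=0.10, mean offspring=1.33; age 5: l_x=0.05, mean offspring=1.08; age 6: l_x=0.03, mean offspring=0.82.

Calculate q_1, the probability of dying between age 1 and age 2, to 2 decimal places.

0.44

q_1 = (l_1 − l_2) / l_1 = (0.55 − 0.31) / 0.55
     = 0.24 / 0.55 = 0.436364… → 0.44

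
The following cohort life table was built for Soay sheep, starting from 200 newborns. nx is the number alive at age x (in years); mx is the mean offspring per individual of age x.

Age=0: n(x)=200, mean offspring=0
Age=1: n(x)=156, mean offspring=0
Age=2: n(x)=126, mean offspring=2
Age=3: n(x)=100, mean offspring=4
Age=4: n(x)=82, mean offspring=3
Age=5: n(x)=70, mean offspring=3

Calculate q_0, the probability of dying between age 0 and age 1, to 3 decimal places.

lx = nx/n0 = nx/200: 1, 0.78, 0.63, 0.5, 0.41, 0.35
q_0 = (l_0 − l_1) / l_0 = (1 − 0.78) / 1
     = 0.22 / 1 = 0.22 → 0.220

0.220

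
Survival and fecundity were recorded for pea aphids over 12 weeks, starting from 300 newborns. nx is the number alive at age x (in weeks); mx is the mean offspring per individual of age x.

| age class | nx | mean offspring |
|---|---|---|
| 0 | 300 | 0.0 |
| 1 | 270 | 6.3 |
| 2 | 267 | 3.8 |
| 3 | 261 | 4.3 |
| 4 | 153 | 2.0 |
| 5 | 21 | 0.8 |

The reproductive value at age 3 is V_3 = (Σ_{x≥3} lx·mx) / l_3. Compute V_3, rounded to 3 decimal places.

5.537

lx = nx/n0 = nx/300: 1, 0.9, 0.89, 0.87, 0.51, 0.07
lx·mx for x ≥ 3: 3.741, 1.02, 0.056 → sum = 4.817
V_3 = 4.817 / l_3 = 4.817 / 0.87 = 5.536782… → 5.537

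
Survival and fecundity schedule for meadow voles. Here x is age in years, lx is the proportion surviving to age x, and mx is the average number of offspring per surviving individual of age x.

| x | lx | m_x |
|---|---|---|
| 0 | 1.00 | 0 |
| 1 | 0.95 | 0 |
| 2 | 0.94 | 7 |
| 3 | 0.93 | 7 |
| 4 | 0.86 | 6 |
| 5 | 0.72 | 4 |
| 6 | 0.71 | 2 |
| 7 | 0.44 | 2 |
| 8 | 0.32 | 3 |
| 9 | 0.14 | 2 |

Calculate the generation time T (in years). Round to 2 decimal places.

3.75

lx·mx: 0, 0, 6.58, 6.51, 5.16, 2.88, 1.42, 0.88, 0.96, 0.28 → R0 = 24.67
x·lx·mx: 0, 0, 13.16, 19.53, 20.64, 14.4, 8.52, 6.16, 7.68, 2.52 → Σ = 92.61
T = 92.61 / 24.67 = 3.753952… → 3.75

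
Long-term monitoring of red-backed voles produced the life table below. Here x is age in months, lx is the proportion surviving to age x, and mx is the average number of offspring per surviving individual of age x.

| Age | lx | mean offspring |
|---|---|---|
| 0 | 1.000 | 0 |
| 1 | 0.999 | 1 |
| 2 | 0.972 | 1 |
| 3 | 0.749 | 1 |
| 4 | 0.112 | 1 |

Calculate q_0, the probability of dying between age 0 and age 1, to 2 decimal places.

0.00

q_0 = (l_0 − l_1) / l_0 = (1 − 0.999) / 1
     = 0.001 / 1 = 0.001 → 0.00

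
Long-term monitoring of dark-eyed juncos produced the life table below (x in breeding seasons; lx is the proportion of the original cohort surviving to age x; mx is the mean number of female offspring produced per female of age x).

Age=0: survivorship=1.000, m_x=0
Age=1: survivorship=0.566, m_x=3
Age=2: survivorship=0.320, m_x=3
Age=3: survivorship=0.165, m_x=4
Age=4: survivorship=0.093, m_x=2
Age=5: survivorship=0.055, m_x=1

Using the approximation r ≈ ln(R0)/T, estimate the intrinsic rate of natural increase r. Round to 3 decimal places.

0.683

R0 = Σ lx·mx = 0 + 1.698 + 0.96 + 0.66 + 0.186 + 0.055 = 3.559
Σ x·lx·mx = 6.617; T = 6.617/3.559 = 1.85923…
r ≈ ln(R0)/T = ln(3.559)/1.85923… = 0.6828… → 0.683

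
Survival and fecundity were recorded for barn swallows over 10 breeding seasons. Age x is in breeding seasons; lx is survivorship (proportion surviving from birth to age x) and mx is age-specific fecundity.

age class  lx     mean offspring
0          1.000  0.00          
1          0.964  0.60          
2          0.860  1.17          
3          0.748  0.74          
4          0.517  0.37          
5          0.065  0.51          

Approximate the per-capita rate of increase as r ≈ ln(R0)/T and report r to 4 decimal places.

R0 = Σ lx·mx = 0 + 0.5784 + 1.0062 + 0.55352 + 0.19129 + 0.03315 = 2.36256
Σ x·lx·mx = 5.18227; T = 5.18227/2.36256 = 2.1935…
r ≈ ln(R0)/T = ln(2.36256)/2.1935… = 0.391952… → 0.3920

0.3920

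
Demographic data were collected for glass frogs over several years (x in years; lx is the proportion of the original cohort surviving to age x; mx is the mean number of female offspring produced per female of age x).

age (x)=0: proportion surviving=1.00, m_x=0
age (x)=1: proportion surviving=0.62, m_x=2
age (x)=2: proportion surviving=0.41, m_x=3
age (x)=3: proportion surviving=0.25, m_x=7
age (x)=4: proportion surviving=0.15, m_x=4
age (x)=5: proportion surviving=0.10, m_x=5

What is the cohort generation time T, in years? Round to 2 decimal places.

2.60

lx·mx: 0, 1.24, 1.23, 1.75, 0.6, 0.5 → R0 = 5.32
x·lx·mx: 0, 1.24, 2.46, 5.25, 2.4, 2.5 → Σ = 13.85
T = 13.85 / 5.32 = 2.603383… → 2.60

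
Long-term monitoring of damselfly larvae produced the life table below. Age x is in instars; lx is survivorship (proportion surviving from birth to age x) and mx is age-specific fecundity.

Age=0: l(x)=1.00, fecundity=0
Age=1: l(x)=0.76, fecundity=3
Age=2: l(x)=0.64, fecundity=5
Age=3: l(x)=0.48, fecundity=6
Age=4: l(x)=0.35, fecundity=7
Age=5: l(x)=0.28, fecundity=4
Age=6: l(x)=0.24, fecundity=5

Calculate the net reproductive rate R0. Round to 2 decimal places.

13.13

lx·mx by age: 0, 2.28, 3.2, 2.88, 2.45, 1.12, 1.2
R0 = Σ lx·mx = 13.13 → 13.13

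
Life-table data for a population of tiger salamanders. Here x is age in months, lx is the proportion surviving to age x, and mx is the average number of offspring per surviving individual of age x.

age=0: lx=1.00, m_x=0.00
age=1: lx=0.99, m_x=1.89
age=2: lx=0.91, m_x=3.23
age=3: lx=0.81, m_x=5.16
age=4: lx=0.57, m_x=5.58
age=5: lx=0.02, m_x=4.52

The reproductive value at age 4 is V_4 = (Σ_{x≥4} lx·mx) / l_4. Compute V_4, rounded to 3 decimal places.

5.739

lx·mx for x ≥ 4: 3.1806, 0.0904 → sum = 3.271
V_4 = 3.271 / l_4 = 3.271 / 0.57 = 5.738596… → 5.739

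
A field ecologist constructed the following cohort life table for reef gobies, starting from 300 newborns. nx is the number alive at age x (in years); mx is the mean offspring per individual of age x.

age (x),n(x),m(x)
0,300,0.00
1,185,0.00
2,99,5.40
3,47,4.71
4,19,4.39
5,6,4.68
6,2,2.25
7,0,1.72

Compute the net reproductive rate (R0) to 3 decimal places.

2.907

lx = nx/n0 = nx/300: 1, 0.61667…, 0.33, 0.15667…, 0.06333…, 0.02, 0.00667…, 0
lx·mx by age: 0, 0, 1.782, 0.7379…, 0.278033…, 0.0936, 0.015…, 0
R0 = Σ lx·mx = 2.906533… → 2.907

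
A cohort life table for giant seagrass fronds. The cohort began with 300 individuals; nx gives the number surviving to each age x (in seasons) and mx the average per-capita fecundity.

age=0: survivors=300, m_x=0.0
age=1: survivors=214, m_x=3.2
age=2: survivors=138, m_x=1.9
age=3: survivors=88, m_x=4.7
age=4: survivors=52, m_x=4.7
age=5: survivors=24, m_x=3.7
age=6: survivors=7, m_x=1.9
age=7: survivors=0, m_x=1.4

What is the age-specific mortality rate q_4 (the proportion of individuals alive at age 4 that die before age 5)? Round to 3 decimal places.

lx = nx/n0 = nx/300: 1, 0.71333…, 0.46, 0.29333…, 0.17333…, 0.08, 0.02333…, 0
q_4 = (l_4 − l_5) / l_4 = (0.173333… − 0.08) / 0.173333…
     = 0.093333… / 0.173333… = 0.538462… → 0.538

0.538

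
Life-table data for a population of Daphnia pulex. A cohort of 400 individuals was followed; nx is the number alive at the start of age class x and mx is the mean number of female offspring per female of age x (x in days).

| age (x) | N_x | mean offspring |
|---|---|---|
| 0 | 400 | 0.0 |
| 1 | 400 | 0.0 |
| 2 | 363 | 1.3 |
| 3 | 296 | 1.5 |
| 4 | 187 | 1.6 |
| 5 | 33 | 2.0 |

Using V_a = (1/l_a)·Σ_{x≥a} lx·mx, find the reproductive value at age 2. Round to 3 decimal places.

3.529

lx = nx/n0 = nx/400: 1, 1, 0.9075, 0.74, 0.4675, 0.0825
lx·mx for x ≥ 2: 1.17975, 1.11, 0.748, 0.165 → sum = 3.20275
V_2 = 3.20275 / l_2 = 3.20275 / 0.9075 = 3.529201… → 3.529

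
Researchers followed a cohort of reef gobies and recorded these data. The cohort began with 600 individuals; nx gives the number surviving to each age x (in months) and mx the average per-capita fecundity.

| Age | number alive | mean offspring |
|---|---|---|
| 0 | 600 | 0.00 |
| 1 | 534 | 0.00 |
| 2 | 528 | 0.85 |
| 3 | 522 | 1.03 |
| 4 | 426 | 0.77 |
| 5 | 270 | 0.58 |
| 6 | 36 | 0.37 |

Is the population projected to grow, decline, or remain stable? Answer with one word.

lx = nx/n0 = nx/600: 1, 0.89, 0.88, 0.87, 0.71, 0.45, 0.06
R0 = Σ lx·mx = 0 + 0 + 0.748 + 0.8961 + 0.5467 + 0.261 + 0.0222 = 2.474
R0 > 1, so the population is growing.

growing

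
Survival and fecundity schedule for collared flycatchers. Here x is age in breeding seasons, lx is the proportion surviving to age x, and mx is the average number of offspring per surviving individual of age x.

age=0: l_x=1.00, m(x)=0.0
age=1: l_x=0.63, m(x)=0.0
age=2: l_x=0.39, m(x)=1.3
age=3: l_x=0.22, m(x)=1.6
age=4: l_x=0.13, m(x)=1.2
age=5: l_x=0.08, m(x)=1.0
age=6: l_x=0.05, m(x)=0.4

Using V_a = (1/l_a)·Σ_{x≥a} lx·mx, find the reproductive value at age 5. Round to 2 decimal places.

1.25

lx·mx for x ≥ 5: 0.08, 0.02 → sum = 0.1
V_5 = 0.1 / l_5 = 0.1 / 0.08 = 1.25 → 1.25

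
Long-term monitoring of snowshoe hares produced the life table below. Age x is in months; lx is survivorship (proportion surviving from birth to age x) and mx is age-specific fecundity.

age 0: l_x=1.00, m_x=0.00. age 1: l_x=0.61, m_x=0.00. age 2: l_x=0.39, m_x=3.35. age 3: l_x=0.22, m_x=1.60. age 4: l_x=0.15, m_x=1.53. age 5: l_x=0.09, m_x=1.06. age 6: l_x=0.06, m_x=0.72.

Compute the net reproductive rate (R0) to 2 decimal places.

lx·mx by age: 0, 0, 1.3065, 0.352, 0.2295, 0.0954, 0.0432
R0 = Σ lx·mx = 2.0266 → 2.03

2.03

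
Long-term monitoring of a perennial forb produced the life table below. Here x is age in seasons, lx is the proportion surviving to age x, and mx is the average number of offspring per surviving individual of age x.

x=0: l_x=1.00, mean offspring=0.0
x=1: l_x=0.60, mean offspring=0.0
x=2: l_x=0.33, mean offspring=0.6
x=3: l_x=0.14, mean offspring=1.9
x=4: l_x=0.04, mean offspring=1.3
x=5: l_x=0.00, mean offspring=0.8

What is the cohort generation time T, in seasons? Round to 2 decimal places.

2.72

lx·mx: 0, 0, 0.198, 0.266, 0.052, 0 → R0 = 0.516
x·lx·mx: 0, 0, 0.396, 0.798, 0.208, 0 → Σ = 1.402
T = 1.402 / 0.516 = 2.717054… → 2.72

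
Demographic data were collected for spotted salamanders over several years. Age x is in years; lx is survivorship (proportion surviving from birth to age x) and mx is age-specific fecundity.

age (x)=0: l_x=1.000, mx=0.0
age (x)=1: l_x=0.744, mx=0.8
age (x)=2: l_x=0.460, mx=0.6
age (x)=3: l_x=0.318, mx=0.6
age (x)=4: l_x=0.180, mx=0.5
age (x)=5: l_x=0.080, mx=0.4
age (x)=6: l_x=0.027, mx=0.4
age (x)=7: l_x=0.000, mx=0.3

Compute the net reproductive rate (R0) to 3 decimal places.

lx·mx by age: 0, 0.5952, 0.276, 0.1908, 0.09, 0.032, 0.0108, 0
R0 = Σ lx·mx = 1.1948 → 1.195

1.195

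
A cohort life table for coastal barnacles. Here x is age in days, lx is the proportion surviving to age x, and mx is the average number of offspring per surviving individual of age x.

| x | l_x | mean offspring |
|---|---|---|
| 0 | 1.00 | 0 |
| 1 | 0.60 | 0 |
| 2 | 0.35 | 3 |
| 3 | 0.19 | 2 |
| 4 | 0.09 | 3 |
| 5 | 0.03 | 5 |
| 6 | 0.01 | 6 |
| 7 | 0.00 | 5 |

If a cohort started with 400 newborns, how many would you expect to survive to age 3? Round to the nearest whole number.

Expected survivors = N0 · l_3 = 400 × 0.19 = 76 → 76

76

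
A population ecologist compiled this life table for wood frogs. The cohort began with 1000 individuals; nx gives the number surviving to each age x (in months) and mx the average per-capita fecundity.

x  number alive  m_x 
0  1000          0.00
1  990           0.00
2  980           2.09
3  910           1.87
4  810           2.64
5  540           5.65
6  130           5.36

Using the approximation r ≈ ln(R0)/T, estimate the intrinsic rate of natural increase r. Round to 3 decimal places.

lx = nx/n0 = nx/1000: 1, 0.99, 0.98, 0.91, 0.81, 0.54, 0.13
R0 = Σ lx·mx = 0 + 0 + 2.0482 + 1.7017 + 2.1384 + 3.051 + 0.6968 = 9.6361
Σ x·lx·mx = 37.1909; T = 37.1909/9.6361 = 3.85954…
r ≈ ln(R0)/T = ln(9.6361)/3.85954… = 0.58699… → 0.587

0.587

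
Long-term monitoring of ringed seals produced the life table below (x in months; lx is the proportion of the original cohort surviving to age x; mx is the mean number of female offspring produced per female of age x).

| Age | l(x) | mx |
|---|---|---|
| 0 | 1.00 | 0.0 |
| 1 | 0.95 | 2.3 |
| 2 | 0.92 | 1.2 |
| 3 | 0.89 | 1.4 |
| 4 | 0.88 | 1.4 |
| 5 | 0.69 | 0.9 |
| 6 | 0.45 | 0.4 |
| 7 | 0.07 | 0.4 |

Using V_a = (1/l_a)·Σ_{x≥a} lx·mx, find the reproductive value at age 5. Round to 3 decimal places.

1.201

lx·mx for x ≥ 5: 0.621, 0.18, 0.028 → sum = 0.829
V_5 = 0.829 / l_5 = 0.829 / 0.69 = 1.201449… → 1.201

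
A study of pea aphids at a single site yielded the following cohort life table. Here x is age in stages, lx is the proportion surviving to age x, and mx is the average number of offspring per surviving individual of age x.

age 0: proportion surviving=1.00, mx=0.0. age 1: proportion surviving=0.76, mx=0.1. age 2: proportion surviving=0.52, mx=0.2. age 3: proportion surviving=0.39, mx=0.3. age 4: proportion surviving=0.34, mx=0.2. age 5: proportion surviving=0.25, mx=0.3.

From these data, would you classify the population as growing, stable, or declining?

R0 = Σ lx·mx = 0 + 0.076 + 0.104 + 0.117 + 0.068 + 0.075 = 0.44
R0 < 1, so the population is declining.

declining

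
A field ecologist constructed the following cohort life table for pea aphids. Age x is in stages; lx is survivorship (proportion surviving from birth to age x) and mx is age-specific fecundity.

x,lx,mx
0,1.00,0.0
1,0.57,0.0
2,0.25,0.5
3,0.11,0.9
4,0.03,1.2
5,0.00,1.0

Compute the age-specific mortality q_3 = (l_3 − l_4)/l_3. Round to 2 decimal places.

0.73

q_3 = (l_3 − l_4) / l_3 = (0.11 − 0.03) / 0.11
     = 0.08 / 0.11 = 0.727273… → 0.73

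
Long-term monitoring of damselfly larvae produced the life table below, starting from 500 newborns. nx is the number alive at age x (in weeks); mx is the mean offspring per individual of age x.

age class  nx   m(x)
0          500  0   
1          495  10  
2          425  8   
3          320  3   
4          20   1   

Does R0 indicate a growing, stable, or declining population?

lx = nx/n0 = nx/500: 1, 0.99, 0.85, 0.64, 0.04
R0 = Σ lx·mx = 0 + 9.9 + 6.8 + 1.92 + 0.04 = 18.66
R0 > 1, so the population is growing.

growing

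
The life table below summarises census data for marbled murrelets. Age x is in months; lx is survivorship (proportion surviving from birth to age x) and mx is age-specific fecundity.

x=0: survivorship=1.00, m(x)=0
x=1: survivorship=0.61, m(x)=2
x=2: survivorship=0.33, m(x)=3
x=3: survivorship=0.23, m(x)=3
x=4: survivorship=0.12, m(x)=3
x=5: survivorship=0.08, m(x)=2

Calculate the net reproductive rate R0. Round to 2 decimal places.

lx·mx by age: 0, 1.22, 0.99, 0.69, 0.36, 0.16
R0 = Σ lx·mx = 3.42 → 3.42

3.42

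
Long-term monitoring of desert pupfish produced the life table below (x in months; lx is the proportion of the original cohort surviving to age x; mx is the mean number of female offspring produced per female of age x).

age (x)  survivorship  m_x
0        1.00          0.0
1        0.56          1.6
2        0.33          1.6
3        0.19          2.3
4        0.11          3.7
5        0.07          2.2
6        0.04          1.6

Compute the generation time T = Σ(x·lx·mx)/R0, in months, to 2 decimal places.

2.43

lx·mx: 0, 0.896, 0.528, 0.437, 0.407, 0.154, 0.064 → R0 = 2.486
x·lx·mx: 0, 0.896, 1.056, 1.311, 1.628, 0.77, 0.384 → Σ = 6.045
T = 6.045 / 2.486 = 2.431617… → 2.43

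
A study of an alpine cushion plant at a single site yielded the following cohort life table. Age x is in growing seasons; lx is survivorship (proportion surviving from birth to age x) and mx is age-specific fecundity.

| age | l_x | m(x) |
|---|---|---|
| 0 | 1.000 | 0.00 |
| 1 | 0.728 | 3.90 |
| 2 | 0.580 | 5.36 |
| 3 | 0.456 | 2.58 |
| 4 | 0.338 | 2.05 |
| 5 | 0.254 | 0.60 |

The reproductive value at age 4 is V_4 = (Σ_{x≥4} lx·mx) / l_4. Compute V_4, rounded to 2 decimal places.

2.50

lx·mx for x ≥ 4: 0.6929, 0.1524 → sum = 0.8453
V_4 = 0.8453 / l_4 = 0.8453 / 0.338 = 2.500888… → 2.50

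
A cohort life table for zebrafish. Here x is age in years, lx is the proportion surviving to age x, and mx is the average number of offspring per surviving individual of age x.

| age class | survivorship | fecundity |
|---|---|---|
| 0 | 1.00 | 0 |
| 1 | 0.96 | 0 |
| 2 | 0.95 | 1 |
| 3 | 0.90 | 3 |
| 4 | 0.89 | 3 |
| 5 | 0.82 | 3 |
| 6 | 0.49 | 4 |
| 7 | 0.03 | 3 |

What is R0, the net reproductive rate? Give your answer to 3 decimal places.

10.830

lx·mx by age: 0, 0, 0.95, 2.7, 2.67, 2.46, 1.96, 0.09
R0 = Σ lx·mx = 10.83 → 10.830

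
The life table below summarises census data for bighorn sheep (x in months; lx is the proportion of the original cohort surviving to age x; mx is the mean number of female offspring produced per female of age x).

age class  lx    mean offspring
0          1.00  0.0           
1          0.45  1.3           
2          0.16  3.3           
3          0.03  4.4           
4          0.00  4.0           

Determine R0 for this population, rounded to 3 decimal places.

1.245

lx·mx by age: 0, 0.585, 0.528, 0.132, 0
R0 = Σ lx·mx = 1.245 → 1.245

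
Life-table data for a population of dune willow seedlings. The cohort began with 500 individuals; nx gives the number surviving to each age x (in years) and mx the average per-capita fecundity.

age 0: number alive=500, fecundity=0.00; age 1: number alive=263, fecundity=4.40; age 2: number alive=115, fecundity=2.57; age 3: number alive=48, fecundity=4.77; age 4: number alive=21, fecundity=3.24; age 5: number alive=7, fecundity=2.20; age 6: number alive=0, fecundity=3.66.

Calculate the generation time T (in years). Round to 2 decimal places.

1.58

lx = nx/n0 = nx/500: 1, 0.526, 0.23, 0.096, 0.042, 0.014, 0
lx·mx: 0, 2.3144, 0.5911, 0.45792, 0.13608, 0.0308, 0 → R0 = 3.5303
x·lx·mx: 0, 2.3144, 1.1822, 1.37376, 0.54432, 0.154, 0 → Σ = 5.56868
T = 5.56868 / 3.5303 = 1.577396… → 1.58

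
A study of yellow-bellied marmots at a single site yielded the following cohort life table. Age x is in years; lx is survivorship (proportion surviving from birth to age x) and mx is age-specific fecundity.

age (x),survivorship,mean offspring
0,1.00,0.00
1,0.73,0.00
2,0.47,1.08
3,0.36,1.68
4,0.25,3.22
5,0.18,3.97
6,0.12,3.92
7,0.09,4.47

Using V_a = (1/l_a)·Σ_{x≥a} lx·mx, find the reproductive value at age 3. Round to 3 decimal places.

lx·mx for x ≥ 3: 0.6048, 0.805, 0.7146, 0.4704, 0.4023 → sum = 2.9971
V_3 = 2.9971 / l_3 = 2.9971 / 0.36 = 8.325278… → 8.325

8.325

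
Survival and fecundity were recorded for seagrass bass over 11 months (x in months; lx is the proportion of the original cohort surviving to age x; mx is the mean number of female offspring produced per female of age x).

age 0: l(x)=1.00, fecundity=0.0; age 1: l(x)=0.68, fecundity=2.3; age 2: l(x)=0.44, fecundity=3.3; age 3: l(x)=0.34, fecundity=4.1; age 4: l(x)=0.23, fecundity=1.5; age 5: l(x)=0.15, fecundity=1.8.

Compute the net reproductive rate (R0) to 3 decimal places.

lx·mx by age: 0, 1.564, 1.452, 1.394, 0.345, 0.27
R0 = Σ lx·mx = 5.025 → 5.025

5.025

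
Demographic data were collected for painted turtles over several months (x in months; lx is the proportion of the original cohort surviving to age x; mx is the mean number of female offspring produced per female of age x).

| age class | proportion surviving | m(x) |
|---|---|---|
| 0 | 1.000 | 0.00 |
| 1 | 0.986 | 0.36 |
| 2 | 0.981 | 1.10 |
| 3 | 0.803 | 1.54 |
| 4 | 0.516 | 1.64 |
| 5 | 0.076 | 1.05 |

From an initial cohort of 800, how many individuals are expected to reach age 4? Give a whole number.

413

Expected survivors = N0 · l_4 = 800 × 0.516 = 412.8 → 413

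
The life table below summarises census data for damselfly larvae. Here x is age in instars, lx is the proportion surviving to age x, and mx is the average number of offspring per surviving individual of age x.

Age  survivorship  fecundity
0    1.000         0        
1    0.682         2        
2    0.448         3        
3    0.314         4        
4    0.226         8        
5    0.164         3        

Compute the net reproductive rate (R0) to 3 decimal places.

lx·mx by age: 0, 1.364, 1.344, 1.256, 1.808, 0.492
R0 = Σ lx·mx = 6.264 → 6.264

6.264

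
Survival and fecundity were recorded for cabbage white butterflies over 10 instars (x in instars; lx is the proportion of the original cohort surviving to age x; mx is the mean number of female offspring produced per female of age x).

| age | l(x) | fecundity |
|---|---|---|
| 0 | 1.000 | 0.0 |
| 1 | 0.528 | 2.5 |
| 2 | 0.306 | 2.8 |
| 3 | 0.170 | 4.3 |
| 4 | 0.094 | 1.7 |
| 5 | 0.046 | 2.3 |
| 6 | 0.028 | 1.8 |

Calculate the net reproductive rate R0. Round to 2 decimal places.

3.22

lx·mx by age: 0, 1.32, 0.8568, 0.731, 0.1598, 0.1058, 0.0504
R0 = Σ lx·mx = 3.2238 → 3.22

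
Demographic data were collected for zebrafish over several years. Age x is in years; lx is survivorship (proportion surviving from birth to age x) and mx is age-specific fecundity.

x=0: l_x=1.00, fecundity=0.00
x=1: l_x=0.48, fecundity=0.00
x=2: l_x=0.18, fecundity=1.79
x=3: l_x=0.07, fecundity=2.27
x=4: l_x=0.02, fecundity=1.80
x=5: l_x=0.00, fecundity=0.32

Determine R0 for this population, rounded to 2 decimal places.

0.52

lx·mx by age: 0, 0, 0.3222, 0.1589, 0.036, 0
R0 = Σ lx·mx = 0.5171 → 0.52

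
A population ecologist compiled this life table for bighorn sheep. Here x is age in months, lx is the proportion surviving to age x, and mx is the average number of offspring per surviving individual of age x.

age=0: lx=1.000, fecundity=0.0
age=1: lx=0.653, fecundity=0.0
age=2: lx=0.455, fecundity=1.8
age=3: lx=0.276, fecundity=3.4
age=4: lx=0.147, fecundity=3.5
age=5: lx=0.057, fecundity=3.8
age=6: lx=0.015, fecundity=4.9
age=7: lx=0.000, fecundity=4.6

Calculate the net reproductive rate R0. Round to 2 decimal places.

lx·mx by age: 0, 0, 0.819, 0.9384, 0.5145, 0.2166, 0.0735, 0
R0 = Σ lx·mx = 2.562 → 2.56

2.56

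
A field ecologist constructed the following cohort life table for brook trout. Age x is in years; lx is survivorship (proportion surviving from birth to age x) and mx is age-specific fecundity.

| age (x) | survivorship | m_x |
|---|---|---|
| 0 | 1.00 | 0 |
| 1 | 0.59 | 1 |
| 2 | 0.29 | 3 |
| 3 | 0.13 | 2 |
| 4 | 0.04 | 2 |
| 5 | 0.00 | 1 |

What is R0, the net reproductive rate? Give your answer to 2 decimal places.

lx·mx by age: 0, 0.59, 0.87, 0.26, 0.08, 0
R0 = Σ lx·mx = 1.8 → 1.80

1.80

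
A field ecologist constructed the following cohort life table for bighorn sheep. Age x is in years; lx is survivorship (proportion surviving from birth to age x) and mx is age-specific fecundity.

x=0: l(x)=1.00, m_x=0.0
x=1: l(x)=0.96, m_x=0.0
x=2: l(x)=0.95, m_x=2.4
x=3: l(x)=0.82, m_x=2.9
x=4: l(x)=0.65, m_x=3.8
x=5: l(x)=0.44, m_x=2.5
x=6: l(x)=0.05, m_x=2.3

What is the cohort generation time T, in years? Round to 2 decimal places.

lx·mx: 0, 0, 2.28, 2.378, 2.47, 1.1, 0.115 → R0 = 8.343
x·lx·mx: 0, 0, 4.56, 7.134, 9.88, 5.5, 0.69 → Σ = 27.764
T = 27.764 / 8.343 = 3.32782… → 3.33

3.33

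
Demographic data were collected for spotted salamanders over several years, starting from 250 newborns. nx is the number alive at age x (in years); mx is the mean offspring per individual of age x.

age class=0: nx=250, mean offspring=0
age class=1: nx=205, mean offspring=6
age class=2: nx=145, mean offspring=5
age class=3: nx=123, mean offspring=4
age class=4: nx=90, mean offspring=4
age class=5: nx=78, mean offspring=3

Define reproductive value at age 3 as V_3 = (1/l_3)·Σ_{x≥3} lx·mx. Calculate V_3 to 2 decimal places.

lx = nx/n0 = nx/250: 1, 0.82, 0.58, 0.492, 0.36, 0.312
lx·mx for x ≥ 3: 1.968, 1.44, 0.936 → sum = 4.344
V_3 = 4.344 / l_3 = 4.344 / 0.492 = 8.829268… → 8.83

8.83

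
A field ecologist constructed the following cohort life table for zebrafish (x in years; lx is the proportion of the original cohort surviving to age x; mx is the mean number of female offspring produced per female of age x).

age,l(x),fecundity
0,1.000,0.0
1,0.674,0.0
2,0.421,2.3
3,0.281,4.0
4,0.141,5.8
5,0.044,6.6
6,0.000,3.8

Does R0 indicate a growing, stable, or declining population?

growing

R0 = Σ lx·mx = 0 + 0 + 0.9683 + 1.124 + 0.8178 + 0.2904 + 0 = 3.2005
R0 > 1, so the population is growing.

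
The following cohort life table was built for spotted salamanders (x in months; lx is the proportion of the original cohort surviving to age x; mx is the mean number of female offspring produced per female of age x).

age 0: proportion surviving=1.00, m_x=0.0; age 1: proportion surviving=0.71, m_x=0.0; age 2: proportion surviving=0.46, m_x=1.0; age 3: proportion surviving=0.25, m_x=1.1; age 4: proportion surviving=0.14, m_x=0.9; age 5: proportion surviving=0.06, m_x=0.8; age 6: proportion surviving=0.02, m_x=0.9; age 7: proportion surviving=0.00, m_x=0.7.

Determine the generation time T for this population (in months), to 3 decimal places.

lx·mx: 0, 0, 0.46, 0.275, 0.126, 0.048, 0.018, 0 → R0 = 0.927
x·lx·mx: 0, 0, 0.92, 0.825, 0.504, 0.24, 0.108, 0 → Σ = 2.597
T = 2.597 / 0.927 = 2.80151… → 2.802

2.802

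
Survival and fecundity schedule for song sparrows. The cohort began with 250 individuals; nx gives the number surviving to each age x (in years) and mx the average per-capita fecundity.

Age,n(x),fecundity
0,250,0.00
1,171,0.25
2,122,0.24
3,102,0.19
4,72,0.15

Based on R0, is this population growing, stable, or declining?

declining

lx = nx/n0 = nx/250: 1, 0.684, 0.488, 0.408, 0.288
R0 = Σ lx·mx = 0 + 0.171 + 0.11712 + 0.07752 + 0.0432 = 0.40884
R0 < 1, so the population is declining.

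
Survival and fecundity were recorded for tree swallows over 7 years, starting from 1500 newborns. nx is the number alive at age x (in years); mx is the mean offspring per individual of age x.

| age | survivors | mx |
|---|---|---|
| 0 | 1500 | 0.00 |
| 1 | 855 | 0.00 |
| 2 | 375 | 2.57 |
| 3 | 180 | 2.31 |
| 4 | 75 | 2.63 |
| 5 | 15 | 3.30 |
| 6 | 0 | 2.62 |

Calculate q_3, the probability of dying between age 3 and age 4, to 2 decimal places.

0.58

lx = nx/n0 = nx/1500: 1, 0.57, 0.25, 0.12, 0.05, 0.01, 0
q_3 = (l_3 − l_4) / l_3 = (0.12 − 0.05) / 0.12
     = 0.07 / 0.12 = 0.583333… → 0.58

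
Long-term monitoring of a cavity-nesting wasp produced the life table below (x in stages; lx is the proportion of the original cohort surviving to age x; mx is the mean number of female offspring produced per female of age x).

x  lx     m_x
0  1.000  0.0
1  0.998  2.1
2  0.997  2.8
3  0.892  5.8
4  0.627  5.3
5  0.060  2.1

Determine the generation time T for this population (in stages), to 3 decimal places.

lx·mx: 0, 2.0958, 2.7916, 5.1736, 3.3231, 0.126 → R0 = 13.5101
x·lx·mx: 0, 2.0958, 5.5832, 15.5208, 13.2924, 0.63 → Σ = 37.1222
T = 37.1222 / 13.5101 = 2.747737… → 2.748

2.748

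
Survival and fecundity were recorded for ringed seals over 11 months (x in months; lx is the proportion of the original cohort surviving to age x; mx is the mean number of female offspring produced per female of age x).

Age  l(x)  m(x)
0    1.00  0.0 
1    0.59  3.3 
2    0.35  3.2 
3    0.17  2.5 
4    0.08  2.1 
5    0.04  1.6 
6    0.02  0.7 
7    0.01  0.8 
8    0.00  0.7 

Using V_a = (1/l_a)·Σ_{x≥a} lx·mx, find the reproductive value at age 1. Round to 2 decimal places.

lx·mx for x ≥ 1: 1.947, 1.12, 0.425, 0.168, 0.064, 0.014, 0.008, 0 → sum = 3.746
V_1 = 3.746 / l_1 = 3.746 / 0.59 = 6.349153… → 6.35

6.35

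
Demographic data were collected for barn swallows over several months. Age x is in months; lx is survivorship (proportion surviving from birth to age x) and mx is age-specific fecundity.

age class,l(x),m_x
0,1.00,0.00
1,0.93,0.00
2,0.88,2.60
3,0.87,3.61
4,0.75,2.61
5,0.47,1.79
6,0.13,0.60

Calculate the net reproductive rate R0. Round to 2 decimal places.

8.31

lx·mx by age: 0, 0, 2.288, 3.1407, 1.9575, 0.8413, 0.078
R0 = Σ lx·mx = 8.3055 → 8.31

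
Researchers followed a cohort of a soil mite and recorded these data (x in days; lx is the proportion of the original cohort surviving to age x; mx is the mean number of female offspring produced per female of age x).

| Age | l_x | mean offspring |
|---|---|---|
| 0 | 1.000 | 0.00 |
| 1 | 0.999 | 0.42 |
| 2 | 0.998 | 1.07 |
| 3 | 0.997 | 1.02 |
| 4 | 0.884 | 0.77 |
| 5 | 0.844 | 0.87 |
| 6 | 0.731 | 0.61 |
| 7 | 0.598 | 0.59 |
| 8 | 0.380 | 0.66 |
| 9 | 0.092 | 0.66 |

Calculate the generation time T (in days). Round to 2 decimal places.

3.92

lx·mx: 0, 0.41958, 1.06786, 1.01694, 0.68068, 0.73428, 0.44591, 0.35282, 0.2508, 0.06072 → R0 = 5.02959
x·lx·mx: 0, 0.41958, 2.13572, 3.05082, 2.72272, 3.6714, 2.67546, 2.46974, 2.0064, 0.54648 → Σ = 19.69832
T = 19.69832 / 5.02959 = 3.916486… → 3.92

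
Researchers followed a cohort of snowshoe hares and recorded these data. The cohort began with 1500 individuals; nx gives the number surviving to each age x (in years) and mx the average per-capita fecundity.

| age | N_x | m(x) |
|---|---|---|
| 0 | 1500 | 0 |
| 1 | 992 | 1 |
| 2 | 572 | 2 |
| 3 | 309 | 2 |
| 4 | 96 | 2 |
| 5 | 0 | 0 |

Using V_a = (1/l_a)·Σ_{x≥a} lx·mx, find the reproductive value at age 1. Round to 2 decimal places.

2.97

lx = nx/n0 = nx/1500: 1, 0.66133…, 0.38133…, 0.206, 0.064, 0
lx·mx for x ≥ 1: 0.661333…, 0.762667…, 0.412, 0.128, 0 → sum = 1.964…
V_1 = 1.964… / l_1 = 1.964… / 0.661333… = 2.969758… → 2.97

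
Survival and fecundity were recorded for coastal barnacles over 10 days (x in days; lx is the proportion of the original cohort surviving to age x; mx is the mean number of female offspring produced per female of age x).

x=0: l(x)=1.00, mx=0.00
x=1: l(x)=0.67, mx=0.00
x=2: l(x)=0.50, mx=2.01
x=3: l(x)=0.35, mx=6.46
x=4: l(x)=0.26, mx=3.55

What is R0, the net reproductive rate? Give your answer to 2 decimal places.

4.19

lx·mx by age: 0, 0, 1.005, 2.261, 0.923
R0 = Σ lx·mx = 4.189 → 4.19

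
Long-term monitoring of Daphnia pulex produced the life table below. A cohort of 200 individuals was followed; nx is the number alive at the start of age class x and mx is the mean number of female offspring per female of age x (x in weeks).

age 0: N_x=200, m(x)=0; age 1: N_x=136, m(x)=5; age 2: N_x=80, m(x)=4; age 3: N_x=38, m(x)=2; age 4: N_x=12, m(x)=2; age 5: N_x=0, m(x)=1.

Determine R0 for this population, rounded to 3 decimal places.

lx = nx/n0 = nx/200: 1, 0.68, 0.4, 0.19, 0.06, 0
lx·mx by age: 0, 3.4, 1.6, 0.38, 0.12, 0
R0 = Σ lx·mx = 5.5 → 5.500

5.500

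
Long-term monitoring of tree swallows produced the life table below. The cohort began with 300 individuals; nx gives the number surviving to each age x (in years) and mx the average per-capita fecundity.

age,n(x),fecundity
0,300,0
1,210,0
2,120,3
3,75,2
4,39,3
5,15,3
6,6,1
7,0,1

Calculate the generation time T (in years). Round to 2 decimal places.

2.80

lx = nx/n0 = nx/300: 1, 0.7, 0.4, 0.25, 0.13, 0.05, 0.02, 0
lx·mx: 0, 0, 1.2, 0.5, 0.39, 0.15, 0.02, 0 → R0 = 2.26
x·lx·mx: 0, 0, 2.4, 1.5, 1.56, 0.75, 0.12, 0 → Σ = 6.33
T = 6.33 / 2.26 = 2.800885… → 2.80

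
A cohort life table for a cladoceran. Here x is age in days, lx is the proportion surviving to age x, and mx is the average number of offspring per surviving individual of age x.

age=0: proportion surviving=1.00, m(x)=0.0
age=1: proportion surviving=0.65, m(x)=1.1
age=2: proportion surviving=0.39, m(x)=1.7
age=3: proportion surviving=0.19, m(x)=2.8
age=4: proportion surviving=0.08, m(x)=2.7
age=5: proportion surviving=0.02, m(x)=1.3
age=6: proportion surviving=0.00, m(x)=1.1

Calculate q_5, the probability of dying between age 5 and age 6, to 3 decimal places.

q_5 = (l_5 − l_6) / l_5 = (0.02 − 0) / 0.02
     = 0.02 / 0.02 = 1 → 1.000

1.000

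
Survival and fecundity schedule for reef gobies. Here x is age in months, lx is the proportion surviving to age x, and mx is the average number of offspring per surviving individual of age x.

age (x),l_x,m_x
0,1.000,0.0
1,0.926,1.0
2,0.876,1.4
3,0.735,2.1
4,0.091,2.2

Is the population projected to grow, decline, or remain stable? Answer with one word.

growing

R0 = Σ lx·mx = 0 + 0.926 + 1.2264 + 1.5435 + 0.2002 = 3.8961
R0 > 1, so the population is growing.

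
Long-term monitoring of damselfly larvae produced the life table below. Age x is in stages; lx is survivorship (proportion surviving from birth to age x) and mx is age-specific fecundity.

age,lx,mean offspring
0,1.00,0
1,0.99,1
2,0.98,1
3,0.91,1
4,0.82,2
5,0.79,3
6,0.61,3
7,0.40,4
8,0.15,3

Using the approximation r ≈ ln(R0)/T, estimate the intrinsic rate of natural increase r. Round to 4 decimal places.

0.5133

R0 = Σ lx·mx = 0 + 0.99 + 0.98 + 0.91 + 1.64 + 2.37 + 1.83 + 1.6 + 0.45 = 10.77
Σ x·lx·mx = 49.87; T = 49.87/10.77 = 4.63045…
r ≈ ln(R0)/T = ln(10.77)/4.63045… = 0.51329… → 0.5133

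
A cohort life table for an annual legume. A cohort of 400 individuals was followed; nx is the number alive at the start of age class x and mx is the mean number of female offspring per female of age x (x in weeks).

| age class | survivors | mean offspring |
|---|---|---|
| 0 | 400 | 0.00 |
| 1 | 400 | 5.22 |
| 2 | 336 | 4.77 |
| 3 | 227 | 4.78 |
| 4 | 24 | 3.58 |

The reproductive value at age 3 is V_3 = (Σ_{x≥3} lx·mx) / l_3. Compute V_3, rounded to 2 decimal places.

5.16

lx = nx/n0 = nx/400: 1, 1, 0.84, 0.5675, 0.06
lx·mx for x ≥ 3: 2.71265, 0.2148 → sum = 2.92745
V_3 = 2.92745 / l_3 = 2.92745 / 0.5675 = 5.158502… → 5.16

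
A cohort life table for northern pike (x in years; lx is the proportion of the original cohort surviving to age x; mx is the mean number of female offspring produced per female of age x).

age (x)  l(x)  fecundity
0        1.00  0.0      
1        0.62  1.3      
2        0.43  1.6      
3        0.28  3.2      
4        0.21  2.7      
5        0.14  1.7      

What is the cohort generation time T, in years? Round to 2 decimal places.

lx·mx: 0, 0.806, 0.688, 0.896, 0.567, 0.238 → R0 = 3.195
x·lx·mx: 0, 0.806, 1.376, 2.688, 2.268, 1.19 → Σ = 8.328
T = 8.328 / 3.195 = 2.606573… → 2.61

2.61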